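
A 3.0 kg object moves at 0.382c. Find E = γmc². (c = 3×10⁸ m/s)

γ = 1/√(1 - 0.382²) = 1.0821
mc² = 3.0 × (3×10⁸)² = 2.700×10¹⁷ J
E = γmc² = 1.0821 × 2.700×10¹⁷ = 2.922×10¹⁷ J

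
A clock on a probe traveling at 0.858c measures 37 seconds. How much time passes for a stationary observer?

Proper time Δt₀ = 37 seconds
γ = 1/√(1 - 0.858²) = 1.94685
Δt = γΔt₀ = 1.94685 × 37 = 72.03 seconds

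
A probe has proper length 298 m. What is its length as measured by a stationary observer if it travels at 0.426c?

Proper length L₀ = 298 m
γ = 1/√(1 - 0.426²) = 1.1053
L = L₀/γ = 298/1.1053 = 269.6 m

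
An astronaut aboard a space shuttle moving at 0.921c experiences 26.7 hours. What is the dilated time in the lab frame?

Proper time Δt₀ = 26.7 hours
γ = 1/√(1 - 0.921²) = 2.567
Δt = γΔt₀ = 2.567 × 26.7 = 68.54 hours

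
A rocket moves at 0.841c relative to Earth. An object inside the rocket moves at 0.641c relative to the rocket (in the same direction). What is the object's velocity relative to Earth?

u = (u' + v)/(1 + u'v/c²)
Numerator: 0.641 + 0.841 = 1.482
Denominator: 1 + 0.539081 = 1.539081
u = 1.482/1.539081 = 0.9629c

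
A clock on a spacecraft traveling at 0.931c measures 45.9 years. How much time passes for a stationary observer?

Proper time Δt₀ = 45.9 years
γ = 1/√(1 - 0.931²) = 2.7396
Δt = γΔt₀ = 2.7396 × 45.9 = 125.7 years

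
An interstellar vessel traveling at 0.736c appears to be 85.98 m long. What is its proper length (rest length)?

Contracted length L = 85.98 m
γ = 1/√(1 - 0.736²) = 1.477
L₀ = γL = 1.477 × 85.98 = 127.0 m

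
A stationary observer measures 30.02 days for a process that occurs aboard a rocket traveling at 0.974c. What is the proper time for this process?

Dilated time Δt = 30.02 days
γ = 1/√(1 - 0.974²) = 4.414
Δt₀ = Δt/γ = 30.02/4.414 = 6.801 days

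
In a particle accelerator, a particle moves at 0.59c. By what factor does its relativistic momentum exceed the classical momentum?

p_rel = γmv, p_class = mv
Ratio = γ = 1/√(1 - 0.59²)
= 1/√(0.6519) = 1.239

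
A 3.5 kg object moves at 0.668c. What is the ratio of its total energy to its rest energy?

E = γmc², E₀ = mc²
E/E₀ = γ = 1/√(1 - 0.668²) = 1.344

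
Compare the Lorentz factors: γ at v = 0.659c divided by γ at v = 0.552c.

γ₁ = 1/√(1 - 0.659²) = 1.330
γ₂ = 1/√(1 - 0.552²) = 1.199
γ₁/γ₂ = 1.330/1.199 = 1.109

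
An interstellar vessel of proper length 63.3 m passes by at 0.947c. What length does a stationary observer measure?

Proper length L₀ = 63.3 m
γ = 1/√(1 - 0.947²) = 3.113
L = L₀/γ = 63.3/3.113 = 20.33 m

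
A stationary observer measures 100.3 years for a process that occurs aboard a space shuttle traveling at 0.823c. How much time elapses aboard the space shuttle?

Dilated time Δt = 100.3 years
γ = 1/√(1 - 0.823²) = 1.76044
Δt₀ = Δt/γ = 100.3/1.76044 = 56.97 years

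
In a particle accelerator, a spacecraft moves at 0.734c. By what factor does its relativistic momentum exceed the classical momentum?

p_rel = γmv, p_class = mv
Ratio = γ = 1/√(1 - 0.734²)
= 1/√(0.461244) = 1.472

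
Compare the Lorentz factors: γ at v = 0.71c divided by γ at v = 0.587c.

γ₁ = 1/√(1 - 0.71²) = 1.420
γ₂ = 1/√(1 - 0.587²) = 1.235
γ₁/γ₂ = 1.420/1.235 = 1.150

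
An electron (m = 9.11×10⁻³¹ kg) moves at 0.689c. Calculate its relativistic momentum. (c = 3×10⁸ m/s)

γ = 1/√(1 - 0.689²) = 1.3798
v = 0.689 × 3×10⁸ = 2.067×10⁸ m/s
p = γmv = 1.3798 × 9.11×10⁻³¹ × 2.067×10⁸ = 2.598×10⁻²² kg·m/s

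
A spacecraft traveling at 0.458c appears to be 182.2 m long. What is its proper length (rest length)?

Contracted length L = 182.2 m
γ = 1/√(1 - 0.458²) = 1.125
L₀ = γL = 1.125 × 182.2 = 205.0 m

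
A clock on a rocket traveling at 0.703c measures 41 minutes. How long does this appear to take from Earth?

Proper time Δt₀ = 41 minutes
γ = 1/√(1 - 0.703²) = 1.406
Δt = γΔt₀ = 1.406 × 41 = 57.65 minutes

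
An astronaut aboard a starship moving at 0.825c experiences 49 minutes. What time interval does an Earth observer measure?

Proper time Δt₀ = 49 minutes
γ = 1/√(1 - 0.825²) = 1.7695
Δt = γΔt₀ = 1.7695 × 49 = 86.71 minutes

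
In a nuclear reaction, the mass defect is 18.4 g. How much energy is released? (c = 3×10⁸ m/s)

Convert mass defect: Δm = 18.4 g = 0.0184 kg
E = Δm·c² = 0.0184 × (3×10⁸)²
= 0.0184 × 9×10¹⁶ = 1.656×10¹⁵ J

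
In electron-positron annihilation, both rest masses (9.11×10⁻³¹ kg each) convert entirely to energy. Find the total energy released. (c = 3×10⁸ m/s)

Both particles have the same rest mass, so total mass = 2m
E = 2m·c² = 2 × 9.11×10⁻³¹ × (3×10⁸)²
= 2 × 9.11×10⁻³¹ × 9×10¹⁶
= 1.640×10⁻¹³ J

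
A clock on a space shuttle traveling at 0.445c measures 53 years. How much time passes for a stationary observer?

Proper time Δt₀ = 53 years
γ = 1/√(1 - 0.445²) = 1.11666
Δt = γΔt₀ = 1.11666 × 53 = 59.18 years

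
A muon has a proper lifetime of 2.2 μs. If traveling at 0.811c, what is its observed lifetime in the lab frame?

Proper lifetime τ₀ = 2.2 μs
γ = 1/√(1 - 0.811²) = 1.709
τ = γτ₀ = 1.709 × 2.2 μs = 3.760 μs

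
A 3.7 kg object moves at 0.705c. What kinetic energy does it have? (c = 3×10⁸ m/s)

γ = 1/√(1 - 0.705²) = 1.410
γ - 1 = 0.4100
KE = (γ-1)mc² = 0.4100 × 3.7 × (3×10⁸)² = 1.365×10¹⁷ J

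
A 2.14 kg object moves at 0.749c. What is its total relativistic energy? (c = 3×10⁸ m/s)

γ = 1/√(1 - 0.749²) = 1.5093
mc² = 2.14 × (3×10⁸)² = 1.926×10¹⁷ J
E = γmc² = 1.5093 × 1.926×10¹⁷ = 2.907×10¹⁷ J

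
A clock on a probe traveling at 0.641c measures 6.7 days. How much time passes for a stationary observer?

Proper time Δt₀ = 6.7 days
γ = 1/√(1 - 0.641²) = 1.3029
Δt = γΔt₀ = 1.3029 × 6.7 = 8.729 days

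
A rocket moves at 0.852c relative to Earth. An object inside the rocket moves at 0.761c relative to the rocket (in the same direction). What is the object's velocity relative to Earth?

u = (u' + v)/(1 + u'v/c²)
Numerator: 0.761 + 0.852 = 1.613
Denominator: 1 + 0.648372 = 1.648372
u = 1.613/1.648372 = 0.9785c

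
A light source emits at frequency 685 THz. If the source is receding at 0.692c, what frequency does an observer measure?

β = v/c = 0.692
(1-β)/(1+β) = 0.308/1.692 = 0.182033
Doppler factor = √(0.182033) = 0.4267
f_obs = 685 × 0.4267 = 292.3 THz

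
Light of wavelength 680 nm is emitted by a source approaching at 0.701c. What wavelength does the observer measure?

β = 0.701
Wavelength Doppler factor = √(0.299/1.701) = √(0.1758) = 0.4193
λ_obs = 680 × 0.4193 = 285.1 nm (blueshift)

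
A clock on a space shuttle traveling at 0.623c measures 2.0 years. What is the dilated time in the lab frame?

Proper time Δt₀ = 2.0 years
γ = 1/√(1 - 0.623²) = 1.2784
Δt = γΔt₀ = 1.2784 × 2.0 = 2.557 years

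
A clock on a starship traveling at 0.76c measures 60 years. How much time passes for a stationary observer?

Proper time Δt₀ = 60 years
γ = 1/√(1 - 0.76²) = 1.5386
Δt = γΔt₀ = 1.5386 × 60 = 92.32 years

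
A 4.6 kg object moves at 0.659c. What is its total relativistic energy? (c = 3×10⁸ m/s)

γ = 1/√(1 - 0.659²) = 1.3295
mc² = 4.6 × (3×10⁸)² = 4.140×10¹⁷ J
E = γmc² = 1.3295 × 4.140×10¹⁷ = 5.504×10¹⁷ J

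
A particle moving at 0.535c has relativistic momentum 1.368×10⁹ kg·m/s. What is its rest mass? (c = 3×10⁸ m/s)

γ = 1/√(1 - 0.535²) = 1.1836
v = 0.535 × 3×10⁸ = 1.605×10⁸ m/s
m = p/(γv) = 1.368×10⁹/(1.1836 × 1.605×10⁸) = 7.201 kg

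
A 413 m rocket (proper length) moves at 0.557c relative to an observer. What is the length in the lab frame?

Proper length L₀ = 413 m
γ = 1/√(1 - 0.557²) = 1.204
L = L₀/γ = 413/1.204 = 343.0 m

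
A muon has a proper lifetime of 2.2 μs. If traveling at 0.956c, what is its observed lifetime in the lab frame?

Proper lifetime τ₀ = 2.2 μs
γ = 1/√(1 - 0.956²) = 3.4087
τ = γτ₀ = 3.4087 × 2.2 μs = 7.499 μs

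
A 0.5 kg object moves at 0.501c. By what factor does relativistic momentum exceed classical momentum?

p_rel = γmv, p_class = mv
Ratio = γ = 1/√(1 - 0.501²) = 1.155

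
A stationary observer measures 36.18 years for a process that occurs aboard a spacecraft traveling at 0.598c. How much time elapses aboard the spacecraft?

Dilated time Δt = 36.18 years
γ = 1/√(1 - 0.598²) = 1.2477
Δt₀ = Δt/γ = 36.18/1.2477 = 29.00 years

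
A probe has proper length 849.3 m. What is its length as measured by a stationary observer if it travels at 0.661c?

Proper length L₀ = 849.3 m
γ = 1/√(1 - 0.661²) = 1.3326
L = L₀/γ = 849.3/1.3326 = 637.3 m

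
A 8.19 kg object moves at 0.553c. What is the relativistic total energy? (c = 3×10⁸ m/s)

γ = 1/√(1 - 0.553²) = 1.2002
mc² = 8.19 × (3×10⁸)² = 7.371×10¹⁷ J
E = γmc² = 1.2002 × 7.371×10¹⁷ = 8.847×10¹⁷ J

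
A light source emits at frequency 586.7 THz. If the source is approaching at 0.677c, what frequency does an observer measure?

β = v/c = 0.677
(1+β)/(1-β) = 1.677/0.323 = 5.192
Doppler factor = √(5.192) = 2.279
f_obs = 586.7 × 2.279 = 1337 THz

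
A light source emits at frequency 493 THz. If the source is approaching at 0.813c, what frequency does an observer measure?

β = v/c = 0.813
(1+β)/(1-β) = 1.813/0.187 = 9.695
Doppler factor = √(9.695) = 3.114
f_obs = 493 × 3.114 = 1535 THz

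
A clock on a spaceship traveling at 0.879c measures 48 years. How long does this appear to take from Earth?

Proper time Δt₀ = 48 years
γ = 1/√(1 - 0.879²) = 2.097
Δt = γΔt₀ = 2.097 × 48 = 100.7 years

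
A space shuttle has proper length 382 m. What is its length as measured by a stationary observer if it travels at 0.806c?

Proper length L₀ = 382 m
γ = 1/√(1 - 0.806²) = 1.6894
L = L₀/γ = 382/1.6894 = 226.1 m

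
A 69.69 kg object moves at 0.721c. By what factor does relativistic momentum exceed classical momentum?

p_rel = γmv, p_class = mv
Ratio = γ = 1/√(1 - 0.721²) = 1.443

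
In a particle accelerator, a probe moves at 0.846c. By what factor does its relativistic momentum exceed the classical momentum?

p_rel = γmv, p_class = mv
Ratio = γ = 1/√(1 - 0.846²)
= 1/√(0.284284) = 1.876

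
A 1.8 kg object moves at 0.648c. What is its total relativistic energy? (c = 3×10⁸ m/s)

γ = 1/√(1 - 0.648²) = 1.313
mc² = 1.8 × (3×10⁸)² = 1.620×10¹⁷ J
E = γmc² = 1.313 × 1.620×10¹⁷ = 2.127×10¹⁷ J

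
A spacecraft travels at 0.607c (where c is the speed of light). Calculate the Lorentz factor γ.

v/c = 0.607, so (v/c)² = 0.368449
1 - (v/c)² = 0.631551
γ = 1/√(0.631551) = 1.258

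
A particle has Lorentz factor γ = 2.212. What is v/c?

From γ = 1/√(1 - v²/c²):
1/γ² = 1/2.212² = 0.2044
v²/c² = 1 - 0.2044 = 0.7956
v/c = √(0.7956) = 0.8920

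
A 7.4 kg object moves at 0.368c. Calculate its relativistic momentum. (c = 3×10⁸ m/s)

γ = 1/√(1 - 0.368²) = 1.0755
v = 0.368 × 3×10⁸ = 1.104×10⁸ m/s
p = γmv = 1.0755 × 7.4 × 1.104×10⁸ = 8.786×10⁸ kg·m/s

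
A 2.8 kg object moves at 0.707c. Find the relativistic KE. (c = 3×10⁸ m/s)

γ = 1/√(1 - 0.707²) = 1.414
γ - 1 = 0.4140
KE = (γ-1)mc² = 0.4140 × 2.8 × (3×10⁸)² = 1.043×10¹⁷ J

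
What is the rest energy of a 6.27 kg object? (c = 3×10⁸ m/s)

c² = (3×10⁸)² = 9.000×10¹⁶ m²/s²
E₀ = mc² = 6.27 × 9.000×10¹⁶ = 5.643×10¹⁷ J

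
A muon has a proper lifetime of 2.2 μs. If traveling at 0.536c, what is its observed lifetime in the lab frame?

Proper lifetime τ₀ = 2.2 μs
γ = 1/√(1 - 0.536²) = 1.1845
τ = γτ₀ = 1.1845 × 2.2 μs = 2.606 μs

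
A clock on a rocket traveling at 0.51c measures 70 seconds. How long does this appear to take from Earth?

Proper time Δt₀ = 70 seconds
γ = 1/√(1 - 0.51²) = 1.1626
Δt = γΔt₀ = 1.1626 × 70 = 81.38 seconds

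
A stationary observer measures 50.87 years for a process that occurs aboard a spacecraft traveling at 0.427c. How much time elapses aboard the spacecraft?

Dilated time Δt = 50.87 years
γ = 1/√(1 - 0.427²) = 1.1059
Δt₀ = Δt/γ = 50.87/1.1059 = 46.00 years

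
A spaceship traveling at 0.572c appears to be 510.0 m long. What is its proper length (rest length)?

Contracted length L = 510.0 m
γ = 1/√(1 - 0.572²) = 1.21914
L₀ = γL = 1.21914 × 510.0 = 621.8 m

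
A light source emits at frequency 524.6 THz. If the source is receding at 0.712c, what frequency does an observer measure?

β = v/c = 0.712
(1-β)/(1+β) = 0.288/1.712 = 0.168224
Doppler factor = √(0.168224) = 0.4102
f_obs = 524.6 × 0.4102 = 215.2 THz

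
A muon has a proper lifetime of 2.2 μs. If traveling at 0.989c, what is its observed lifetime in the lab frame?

Proper lifetime τ₀ = 2.2 μs
γ = 1/√(1 - 0.989²) = 6.761
τ = γτ₀ = 6.761 × 2.2 μs = 14.87 μs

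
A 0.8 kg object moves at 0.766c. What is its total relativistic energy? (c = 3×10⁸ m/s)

γ = 1/√(1 - 0.766²) = 1.556
mc² = 0.8 × (3×10⁸)² = 7.200×10¹⁶ J
E = γmc² = 1.556 × 7.200×10¹⁶ = 1.120×10¹⁷ J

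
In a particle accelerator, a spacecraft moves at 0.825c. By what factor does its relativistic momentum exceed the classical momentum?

p_rel = γmv, p_class = mv
Ratio = γ = 1/√(1 - 0.825²)
= 1/√(0.319375) = 1.769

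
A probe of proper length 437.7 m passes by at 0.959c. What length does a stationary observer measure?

Proper length L₀ = 437.7 m
γ = 1/√(1 - 0.959²) = 3.529
L = L₀/γ = 437.7/3.529 = 124.0 m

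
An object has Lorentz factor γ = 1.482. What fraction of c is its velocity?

From γ = 1/√(1 - v²/c²):
1/γ² = 1/1.482² = 0.4553
v²/c² = 1 - 0.4553 = 0.5447
v/c = √(0.5447) = 0.7380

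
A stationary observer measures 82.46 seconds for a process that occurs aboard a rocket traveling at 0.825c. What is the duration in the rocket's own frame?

Dilated time Δt = 82.46 seconds
γ = 1/√(1 - 0.825²) = 1.7695
Δt₀ = Δt/γ = 82.46/1.7695 = 46.60 seconds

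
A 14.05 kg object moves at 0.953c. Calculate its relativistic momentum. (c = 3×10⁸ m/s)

γ = 1/√(1 - 0.953²) = 3.301
v = 0.953 × 3×10⁸ = 2.859×10⁸ m/s
p = γmv = 3.301 × 14.05 × 2.859×10⁸ = 1.326×10¹⁰ kg·m/s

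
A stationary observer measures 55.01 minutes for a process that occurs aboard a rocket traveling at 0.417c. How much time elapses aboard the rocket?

Dilated time Δt = 55.01 minutes
γ = 1/√(1 - 0.417²) = 1.1002
Δt₀ = Δt/γ = 55.01/1.1002 = 50.00 minutes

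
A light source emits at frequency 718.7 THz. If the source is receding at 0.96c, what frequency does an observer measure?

β = v/c = 0.96
(1-β)/(1+β) = 0.04/1.96 = 0.02041
Doppler factor = √(0.02041) = 0.1429
f_obs = 718.7 × 0.1429 = 102.7 THz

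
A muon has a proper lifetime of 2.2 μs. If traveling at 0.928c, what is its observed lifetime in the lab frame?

Proper lifetime τ₀ = 2.2 μs
γ = 1/√(1 - 0.928²) = 2.684
τ = γτ₀ = 2.684 × 2.2 μs = 5.905 μs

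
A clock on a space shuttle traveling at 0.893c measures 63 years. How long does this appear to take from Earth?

Proper time Δt₀ = 63 years
γ = 1/√(1 - 0.893²) = 2.222
Δt = γΔt₀ = 2.222 × 63 = 140.0 years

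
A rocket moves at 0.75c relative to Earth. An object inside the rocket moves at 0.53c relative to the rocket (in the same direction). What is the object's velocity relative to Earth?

u = (u' + v)/(1 + u'v/c²)
Numerator: 0.53 + 0.75 = 1.28
Denominator: 1 + 0.3975 = 1.3975
u = 1.28/1.3975 = 0.9159c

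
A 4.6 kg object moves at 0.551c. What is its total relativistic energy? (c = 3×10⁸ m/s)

γ = 1/√(1 - 0.551²) = 1.1983
mc² = 4.6 × (3×10⁸)² = 4.140×10¹⁷ J
E = γmc² = 1.1983 × 4.140×10¹⁷ = 4.961×10¹⁷ J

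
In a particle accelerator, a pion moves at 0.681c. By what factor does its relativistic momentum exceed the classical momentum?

p_rel = γmv, p_class = mv
Ratio = γ = 1/√(1 - 0.681²)
= 1/√(0.536239) = 1.366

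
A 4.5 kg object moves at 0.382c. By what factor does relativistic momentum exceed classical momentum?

p_rel = γmv, p_class = mv
Ratio = γ = 1/√(1 - 0.382²) = 1.082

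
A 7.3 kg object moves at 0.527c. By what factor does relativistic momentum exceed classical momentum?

p_rel = γmv, p_class = mv
Ratio = γ = 1/√(1 - 0.527²) = 1.177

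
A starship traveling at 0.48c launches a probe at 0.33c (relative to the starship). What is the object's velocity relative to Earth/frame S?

u = (u' + v)/(1 + u'v/c²)
Numerator: 0.33 + 0.48 = 0.81
Denominator: 1 + 0.1584 = 1.1584
u = 0.81/1.1584 = 0.6992c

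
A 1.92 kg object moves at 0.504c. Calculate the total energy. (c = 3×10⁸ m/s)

γ = 1/√(1 - 0.504²) = 1.158
mc² = 1.92 × (3×10⁸)² = 1.728×10¹⁷ J
E = γmc² = 1.158 × 1.728×10¹⁷ = 2.001×10¹⁷ J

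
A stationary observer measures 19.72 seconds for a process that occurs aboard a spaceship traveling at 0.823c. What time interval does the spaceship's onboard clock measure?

Dilated time Δt = 19.72 seconds
γ = 1/√(1 - 0.823²) = 1.760
Δt₀ = Δt/γ = 19.72/1.760 = 11.20 seconds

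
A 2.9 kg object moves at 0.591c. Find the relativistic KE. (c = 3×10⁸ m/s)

γ = 1/√(1 - 0.591²) = 1.23966
γ - 1 = 0.23966
KE = (γ-1)mc² = 0.23966 × 2.9 × (3×10⁸)² = 6.255×10¹⁶ J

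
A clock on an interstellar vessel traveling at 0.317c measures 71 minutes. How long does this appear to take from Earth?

Proper time Δt₀ = 71 minutes
γ = 1/√(1 - 0.317²) = 1.0544
Δt = γΔt₀ = 1.0544 × 71 = 74.86 minutes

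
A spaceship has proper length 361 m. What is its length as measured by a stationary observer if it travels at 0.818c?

Proper length L₀ = 361 m
γ = 1/√(1 - 0.818²) = 1.738
L = L₀/γ = 361/1.738 = 207.7 m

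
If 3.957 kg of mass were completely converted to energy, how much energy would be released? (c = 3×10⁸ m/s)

Using E = mc²:
c² = (3×10⁸)² = 9×10¹⁶ m²/s²
E = 3.957 × 9×10¹⁶ = 3.561×10¹⁷ J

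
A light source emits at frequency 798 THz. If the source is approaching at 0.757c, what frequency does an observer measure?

β = v/c = 0.757
(1+β)/(1-β) = 1.757/0.243 = 7.230
Doppler factor = √(7.230) = 2.689
f_obs = 798 × 2.689 = 2146 THz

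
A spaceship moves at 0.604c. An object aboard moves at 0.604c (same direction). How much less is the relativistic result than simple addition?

Classical: u' + v = 0.604 + 0.604 = 1.208c
Relativistic: u = (0.604 + 0.604)/(1 + 0.364816) = 1.208/1.364816 = 0.8851c
Difference: 1.208 - 0.8851 = 0.3229c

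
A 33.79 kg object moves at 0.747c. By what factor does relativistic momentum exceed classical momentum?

p_rel = γmv, p_class = mv
Ratio = γ = 1/√(1 - 0.747²) = 1.504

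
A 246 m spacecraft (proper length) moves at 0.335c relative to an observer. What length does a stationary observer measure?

Proper length L₀ = 246 m
γ = 1/√(1 - 0.335²) = 1.0613
L = L₀/γ = 246/1.0613 = 231.8 m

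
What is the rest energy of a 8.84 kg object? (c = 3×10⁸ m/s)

c² = (3×10⁸)² = 9.000×10¹⁶ m²/s²
E₀ = mc² = 8.84 × 9.000×10¹⁶ = 7.956×10¹⁷ J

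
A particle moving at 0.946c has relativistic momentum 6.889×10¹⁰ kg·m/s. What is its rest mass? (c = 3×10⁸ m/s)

γ = 1/√(1 - 0.946²) = 3.0848
v = 0.946 × 3×10⁸ = 2.838×10⁸ m/s
m = p/(γv) = 6.889×10¹⁰/(3.0848 × 2.838×10⁸) = 78.69 kg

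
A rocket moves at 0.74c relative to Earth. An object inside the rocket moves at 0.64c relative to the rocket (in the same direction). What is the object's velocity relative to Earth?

u = (u' + v)/(1 + u'v/c²)
Numerator: 0.64 + 0.74 = 1.38
Denominator: 1 + 0.4736 = 1.4736
u = 1.38/1.4736 = 0.9365c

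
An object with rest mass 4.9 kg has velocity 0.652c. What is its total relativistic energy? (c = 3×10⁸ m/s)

γ = 1/√(1 - 0.652²) = 1.3189
mc² = 4.9 × (3×10⁸)² = 4.410×10¹⁷ J
E = γmc² = 1.3189 × 4.410×10¹⁷ = 5.816×10¹⁷ J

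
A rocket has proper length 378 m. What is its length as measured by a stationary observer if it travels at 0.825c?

Proper length L₀ = 378 m
γ = 1/√(1 - 0.825²) = 1.7695
L = L₀/γ = 378/1.7695 = 213.6 m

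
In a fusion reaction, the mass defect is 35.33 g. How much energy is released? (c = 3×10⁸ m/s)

Convert mass defect: Δm = 35.33 g = 0.03533 kg
E = Δm·c² = 0.03533 × (3×10⁸)²
= 0.03533 × 9×10¹⁶ = 3.180×10¹⁵ J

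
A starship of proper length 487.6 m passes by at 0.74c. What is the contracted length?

Proper length L₀ = 487.6 m
γ = 1/√(1 - 0.74²) = 1.4868
L = L₀/γ = 487.6/1.4868 = 328.0 m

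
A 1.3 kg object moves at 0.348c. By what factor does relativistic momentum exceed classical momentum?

p_rel = γmv, p_class = mv
Ratio = γ = 1/√(1 - 0.348²) = 1.067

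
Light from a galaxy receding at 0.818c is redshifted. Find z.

β = 0.818
(1+β)/(1-β) = 1.818/0.182 = 9.989
√(9.989) = 3.161
z = 3.161 - 1 = 2.161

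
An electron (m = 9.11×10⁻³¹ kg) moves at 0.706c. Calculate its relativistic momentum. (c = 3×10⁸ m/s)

γ = 1/√(1 - 0.706²) = 1.412
v = 0.706 × 3×10⁸ = 2.118×10⁸ m/s
p = γmv = 1.412 × 9.11×10⁻³¹ × 2.118×10⁸ = 2.724×10⁻²² kg·m/s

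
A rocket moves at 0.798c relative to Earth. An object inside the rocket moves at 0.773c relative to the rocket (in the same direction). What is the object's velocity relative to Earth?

u = (u' + v)/(1 + u'v/c²)
Numerator: 0.773 + 0.798 = 1.571
Denominator: 1 + 0.616854 = 1.616854
u = 1.571/1.616854 = 0.9716c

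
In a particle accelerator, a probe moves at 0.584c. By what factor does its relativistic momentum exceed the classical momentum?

p_rel = γmv, p_class = mv
Ratio = γ = 1/√(1 - 0.584²)
= 1/√(0.658944) = 1.232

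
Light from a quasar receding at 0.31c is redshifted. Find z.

β = 0.31
(1+β)/(1-β) = 1.31/0.69 = 1.8986
√(1.8986) = 1.3779
z = 1.3779 - 1 = 0.3779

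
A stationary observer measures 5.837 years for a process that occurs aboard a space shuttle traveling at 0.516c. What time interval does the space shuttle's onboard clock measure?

Dilated time Δt = 5.837 years
γ = 1/√(1 - 0.516²) = 1.1674
Δt₀ = Δt/γ = 5.837/1.1674 = 5.000 years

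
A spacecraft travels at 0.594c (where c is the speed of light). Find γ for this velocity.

v/c = 0.594, so (v/c)² = 0.352836
1 - (v/c)² = 0.647164
γ = 1/√(0.647164) = 1.243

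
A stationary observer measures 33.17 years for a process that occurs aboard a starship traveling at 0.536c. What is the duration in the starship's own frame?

Dilated time Δt = 33.17 years
γ = 1/√(1 - 0.536²) = 1.1845
Δt₀ = Δt/γ = 33.17/1.1845 = 28.00 years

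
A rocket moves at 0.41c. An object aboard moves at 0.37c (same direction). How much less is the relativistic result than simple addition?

Classical: u' + v = 0.37 + 0.41 = 0.78c
Relativistic: u = (0.37 + 0.41)/(1 + 0.1517) = 0.78/1.1517 = 0.6773c
Difference: 0.78 - 0.6773 = 0.1027c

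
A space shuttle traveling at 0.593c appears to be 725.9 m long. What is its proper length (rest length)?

Contracted length L = 725.9 m
γ = 1/√(1 - 0.593²) = 1.2419
L₀ = γL = 1.2419 × 725.9 = 901.5 m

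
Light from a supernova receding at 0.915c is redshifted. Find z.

β = 0.915
(1+β)/(1-β) = 1.915/0.085 = 22.53
√(22.53) = 4.747
z = 4.747 - 1 = 3.747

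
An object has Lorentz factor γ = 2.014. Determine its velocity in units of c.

From γ = 1/√(1 - v²/c²):
1/γ² = 1/2.014² = 0.2465
v²/c² = 1 - 0.2465 = 0.7535
v/c = √(0.7535) = 0.8680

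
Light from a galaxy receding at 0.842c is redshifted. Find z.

β = 0.842
(1+β)/(1-β) = 1.842/0.158 = 11.658
√(11.658) = 3.414
z = 3.414 - 1 = 2.414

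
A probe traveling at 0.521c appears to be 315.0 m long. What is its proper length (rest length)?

Contracted length L = 315.0 m
γ = 1/√(1 - 0.521²) = 1.17157
L₀ = γL = 1.17157 × 315.0 = 369.0 m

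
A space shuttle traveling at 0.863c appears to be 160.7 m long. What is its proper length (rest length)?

Contracted length L = 160.7 m
γ = 1/√(1 - 0.863²) = 1.9794
L₀ = γL = 1.9794 × 160.7 = 318.1 m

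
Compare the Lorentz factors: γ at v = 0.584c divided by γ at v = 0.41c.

γ₁ = 1/√(1 - 0.584²) = 1.232
γ₂ = 1/√(1 - 0.41²) = 1.096
γ₁/γ₂ = 1.232/1.096 = 1.124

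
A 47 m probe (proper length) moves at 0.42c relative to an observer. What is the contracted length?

Proper length L₀ = 47 m
γ = 1/√(1 - 0.42²) = 1.102
L = L₀/γ = 47/1.102 = 42.65 m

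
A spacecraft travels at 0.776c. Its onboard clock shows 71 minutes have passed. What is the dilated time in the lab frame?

Proper time Δt₀ = 71 minutes
γ = 1/√(1 - 0.776²) = 1.5855
Δt = γΔt₀ = 1.5855 × 71 = 112.6 minutes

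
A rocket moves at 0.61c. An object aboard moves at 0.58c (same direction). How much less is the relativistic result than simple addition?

Classical: u' + v = 0.58 + 0.61 = 1.19c
Relativistic: u = (0.58 + 0.61)/(1 + 0.3538) = 1.19/1.3538 = 0.8790c
Difference: 1.19 - 0.8790 = 0.3110c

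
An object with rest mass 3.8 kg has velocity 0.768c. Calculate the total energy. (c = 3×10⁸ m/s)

γ = 1/√(1 - 0.768²) = 1.5614
mc² = 3.8 × (3×10⁸)² = 3.420×10¹⁷ J
E = γmc² = 1.5614 × 3.420×10¹⁷ = 5.340×10¹⁷ J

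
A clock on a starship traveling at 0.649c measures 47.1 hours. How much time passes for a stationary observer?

Proper time Δt₀ = 47.1 hours
γ = 1/√(1 - 0.649²) = 1.3144
Δt = γΔt₀ = 1.3144 × 47.1 = 61.91 hours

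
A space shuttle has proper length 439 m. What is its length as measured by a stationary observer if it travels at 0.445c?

Proper length L₀ = 439 m
γ = 1/√(1 - 0.445²) = 1.1167
L = L₀/γ = 439/1.1167 = 393.1 m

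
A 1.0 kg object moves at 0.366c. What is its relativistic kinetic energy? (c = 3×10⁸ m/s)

γ = 1/√(1 - 0.366²) = 1.07456
γ - 1 = 0.07456
KE = (γ-1)mc² = 0.07456 × 1.0 × (3×10⁸)² = 6.710×10¹⁵ J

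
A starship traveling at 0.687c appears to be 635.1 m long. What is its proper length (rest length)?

Contracted length L = 635.1 m
γ = 1/√(1 - 0.687²) = 1.3762
L₀ = γL = 1.3762 × 635.1 = 874.0 m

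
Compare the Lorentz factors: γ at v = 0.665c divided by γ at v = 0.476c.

γ₁ = 1/√(1 - 0.665²) = 1.339
γ₂ = 1/√(1 - 0.476²) = 1.137
γ₁/γ₂ = 1.339/1.137 = 1.178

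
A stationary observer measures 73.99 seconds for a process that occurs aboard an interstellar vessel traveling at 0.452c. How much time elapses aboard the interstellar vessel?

Dilated time Δt = 73.99 seconds
γ = 1/√(1 - 0.452²) = 1.121
Δt₀ = Δt/γ = 73.99/1.121 = 66.00 seconds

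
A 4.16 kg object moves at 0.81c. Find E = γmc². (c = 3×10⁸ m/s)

γ = 1/√(1 - 0.81²) = 1.705
mc² = 4.16 × (3×10⁸)² = 3.744×10¹⁷ J
E = γmc² = 1.705 × 3.744×10¹⁷ = 6.384×10¹⁷ J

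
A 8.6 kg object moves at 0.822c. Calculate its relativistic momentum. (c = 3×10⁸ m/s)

γ = 1/√(1 - 0.822²) = 1.756
v = 0.822 × 3×10⁸ = 2.466×10⁸ m/s
p = γmv = 1.756 × 8.6 × 2.466×10⁸ = 3.724×10⁹ kg·m/s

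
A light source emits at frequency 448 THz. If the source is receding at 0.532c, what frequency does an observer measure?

β = v/c = 0.532
(1-β)/(1+β) = 0.468/1.532 = 0.3055
Doppler factor = √(0.3055) = 0.5527
f_obs = 448 × 0.5527 = 247.6 THz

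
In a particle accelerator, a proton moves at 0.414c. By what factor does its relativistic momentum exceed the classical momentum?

p_rel = γmv, p_class = mv
Ratio = γ = 1/√(1 - 0.414²)
= 1/√(0.828604) = 1.099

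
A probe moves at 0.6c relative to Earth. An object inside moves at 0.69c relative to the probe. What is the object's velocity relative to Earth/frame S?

u = (u' + v)/(1 + u'v/c²)
Numerator: 0.69 + 0.6 = 1.29
Denominator: 1 + 0.414 = 1.414
u = 1.29/1.414 = 0.9123c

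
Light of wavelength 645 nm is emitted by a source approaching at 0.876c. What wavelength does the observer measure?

β = 0.876
Wavelength Doppler factor = √(0.124/1.876) = √(0.06610) = 0.2571
λ_obs = 645 × 0.2571 = 165.8 nm (blueshift)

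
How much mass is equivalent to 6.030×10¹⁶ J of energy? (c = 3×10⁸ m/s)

From E = mc², we get m = E/c²
c² = (3×10⁸)² = 9×10¹⁶ m²/s²
m = 6.030×10¹⁶ / 9×10¹⁶ = 0.6700 kg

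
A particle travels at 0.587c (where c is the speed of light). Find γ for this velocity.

v/c = 0.587, so (v/c)² = 0.344569
1 - (v/c)² = 0.655431
γ = 1/√(0.655431) = 1.235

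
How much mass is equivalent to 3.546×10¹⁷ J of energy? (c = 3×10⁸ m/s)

From E = mc², we get m = E/c²
c² = (3×10⁸)² = 9×10¹⁶ m²/s²
m = 3.546×10¹⁷ / 9×10¹⁶ = 3.940 kg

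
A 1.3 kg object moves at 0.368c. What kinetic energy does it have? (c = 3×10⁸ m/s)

γ = 1/√(1 - 0.368²) = 1.07547
γ - 1 = 0.07547
KE = (γ-1)mc² = 0.07547 × 1.3 × (3×10⁸)² = 8.830×10¹⁵ J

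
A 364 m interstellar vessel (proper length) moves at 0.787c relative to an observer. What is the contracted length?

Proper length L₀ = 364 m
γ = 1/√(1 - 0.787²) = 1.621
L = L₀/γ = 364/1.621 = 224.6 m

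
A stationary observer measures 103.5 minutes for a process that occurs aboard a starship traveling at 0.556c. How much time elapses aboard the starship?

Dilated time Δt = 103.5 minutes
γ = 1/√(1 - 0.556²) = 1.203
Δt₀ = Δt/γ = 103.5/1.203 = 86.03 minutes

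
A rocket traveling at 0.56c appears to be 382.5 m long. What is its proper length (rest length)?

Contracted length L = 382.5 m
γ = 1/√(1 - 0.56²) = 1.207
L₀ = γL = 1.207 × 382.5 = 461.7 m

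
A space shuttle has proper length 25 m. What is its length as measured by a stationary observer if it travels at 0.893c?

Proper length L₀ = 25 m
γ = 1/√(1 - 0.893²) = 2.222
L = L₀/γ = 25/2.222 = 11.25 m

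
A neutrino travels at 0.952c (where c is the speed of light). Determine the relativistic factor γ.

v/c = 0.952, so (v/c)² = 0.906304
1 - (v/c)² = 0.093696
γ = 1/√(0.093696) = 3.267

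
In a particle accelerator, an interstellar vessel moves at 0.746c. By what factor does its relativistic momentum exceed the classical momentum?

p_rel = γmv, p_class = mv
Ratio = γ = 1/√(1 - 0.746²)
= 1/√(0.443484) = 1.502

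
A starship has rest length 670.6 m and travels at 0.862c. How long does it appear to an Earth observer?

Proper length L₀ = 670.6 m
γ = 1/√(1 - 0.862²) = 1.973
L = L₀/γ = 670.6/1.973 = 339.9 m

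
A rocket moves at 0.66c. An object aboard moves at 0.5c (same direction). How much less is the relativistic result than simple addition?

Classical: u' + v = 0.5 + 0.66 = 1.16c
Relativistic: u = (0.5 + 0.66)/(1 + 0.33) = 1.16/1.33 = 0.8722c
Difference: 1.16 - 0.8722 = 0.2878c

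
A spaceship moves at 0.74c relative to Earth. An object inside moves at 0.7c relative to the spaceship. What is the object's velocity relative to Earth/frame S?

u = (u' + v)/(1 + u'v/c²)
Numerator: 0.7 + 0.74 = 1.44
Denominator: 1 + 0.518 = 1.518
u = 1.44/1.518 = 0.9486c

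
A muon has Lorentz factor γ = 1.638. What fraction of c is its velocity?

From γ = 1/√(1 - v²/c²):
1/γ² = 1/1.638² = 0.3727
v²/c² = 1 - 0.3727 = 0.6273
v/c = √(0.6273) = 0.7920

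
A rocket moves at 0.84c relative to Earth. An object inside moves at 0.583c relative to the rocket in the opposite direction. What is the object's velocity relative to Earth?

Object's velocity in rocket frame is u' = -0.583c
u = (u' + v)/(1 + u'v/c²) = (v - 0.583)/(1 - 0.583·v/c²)
Numerator: 0.84 - 0.583 = 0.257
Denominator: 1 - 0.48972 = 0.51028
u = 0.257/0.51028 = 0.5036c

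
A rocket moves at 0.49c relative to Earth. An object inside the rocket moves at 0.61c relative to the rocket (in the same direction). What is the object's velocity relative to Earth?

u = (u' + v)/(1 + u'v/c²)
Numerator: 0.61 + 0.49 = 1.1
Denominator: 1 + 0.2989 = 1.2989
u = 1.1/1.2989 = 0.8469c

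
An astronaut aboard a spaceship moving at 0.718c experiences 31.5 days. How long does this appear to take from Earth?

Proper time Δt₀ = 31.5 days
γ = 1/√(1 - 0.718²) = 1.4367
Δt = γΔt₀ = 1.4367 × 31.5 = 45.26 days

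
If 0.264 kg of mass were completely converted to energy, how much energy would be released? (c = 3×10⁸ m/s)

Using E = mc²:
c² = (3×10⁸)² = 9×10¹⁶ m²/s²
E = 0.264 × 9×10¹⁶ = 2.376×10¹⁶ J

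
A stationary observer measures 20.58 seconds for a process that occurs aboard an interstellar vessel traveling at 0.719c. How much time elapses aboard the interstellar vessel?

Dilated time Δt = 20.58 seconds
γ = 1/√(1 - 0.719²) = 1.439
Δt₀ = Δt/γ = 20.58/1.439 = 14.30 seconds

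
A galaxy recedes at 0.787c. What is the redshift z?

β = 0.787
(1+β)/(1-β) = 1.787/0.213 = 8.3897
√(8.3897) = 2.896
z = 2.896 - 1 = 1.896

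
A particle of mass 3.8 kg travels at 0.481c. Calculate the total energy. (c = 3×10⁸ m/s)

γ = 1/√(1 - 0.481²) = 1.1406
mc² = 3.8 × (3×10⁸)² = 3.420×10¹⁷ J
E = γmc² = 1.1406 × 3.420×10¹⁷ = 3.901×10¹⁷ J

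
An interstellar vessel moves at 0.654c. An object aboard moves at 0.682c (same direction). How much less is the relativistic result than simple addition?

Classical: u' + v = 0.682 + 0.654 = 1.336c
Relativistic: u = (0.682 + 0.654)/(1 + 0.446028) = 1.336/1.446028 = 0.9239c
Difference: 1.336 - 0.9239 = 0.4121c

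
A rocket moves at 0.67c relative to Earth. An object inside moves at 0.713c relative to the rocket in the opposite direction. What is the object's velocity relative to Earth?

Object's velocity in rocket frame is u' = -0.713c
u = (u' + v)/(1 + u'v/c²) = (v - 0.713)/(1 - 0.713·v/c²)
Numerator: 0.67 - 0.713 = -0.043
Denominator: 1 - 0.47771 = 0.52229
u = -0.043/0.52229 = -0.08233c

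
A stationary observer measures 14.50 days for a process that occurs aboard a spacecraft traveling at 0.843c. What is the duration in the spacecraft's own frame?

Dilated time Δt = 14.50 days
γ = 1/√(1 - 0.843²) = 1.859
Δt₀ = Δt/γ = 14.50/1.859 = 7.800 days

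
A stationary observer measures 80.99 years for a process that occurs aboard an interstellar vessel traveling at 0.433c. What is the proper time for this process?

Dilated time Δt = 80.99 years
γ = 1/√(1 - 0.433²) = 1.1094
Δt₀ = Δt/γ = 80.99/1.1094 = 73.00 years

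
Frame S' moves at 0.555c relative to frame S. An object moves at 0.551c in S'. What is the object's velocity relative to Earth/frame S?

u = (u' + v)/(1 + u'v/c²)
Numerator: 0.551 + 0.555 = 1.106
Denominator: 1 + 0.305805 = 1.305805
u = 1.106/1.305805 = 0.8470c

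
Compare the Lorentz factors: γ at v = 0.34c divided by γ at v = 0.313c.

γ₁ = 1/√(1 - 0.34²) = 1.0633
γ₂ = 1/√(1 - 0.313²) = 1.0529
γ₁/γ₂ = 1.0633/1.0529 = 1.010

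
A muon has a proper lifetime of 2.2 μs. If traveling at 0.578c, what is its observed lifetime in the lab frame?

Proper lifetime τ₀ = 2.2 μs
γ = 1/√(1 - 0.578²) = 1.2254
τ = γτ₀ = 1.2254 × 2.2 μs = 2.696 μs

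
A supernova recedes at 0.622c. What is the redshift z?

β = 0.622
(1+β)/(1-β) = 1.622/0.378 = 4.291
√(4.291) = 2.071
z = 2.071 - 1 = 1.071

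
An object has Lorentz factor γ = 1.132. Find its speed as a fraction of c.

From γ = 1/√(1 - v²/c²):
1/γ² = 1/1.132² = 0.7804
v²/c² = 1 - 0.7804 = 0.2196
v/c = √(0.2196) = 0.4686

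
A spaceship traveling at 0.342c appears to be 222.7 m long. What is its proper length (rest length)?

Contracted length L = 222.7 m
γ = 1/√(1 - 0.342²) = 1.064
L₀ = γL = 1.064 × 222.7 = 237.0 m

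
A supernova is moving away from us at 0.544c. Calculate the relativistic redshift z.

β = 0.544
(1+β)/(1-β) = 1.544/0.456 = 3.386
√(3.386) = 1.8401
z = 1.8401 - 1 = 0.8401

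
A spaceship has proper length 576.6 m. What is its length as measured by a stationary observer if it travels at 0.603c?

Proper length L₀ = 576.6 m
γ = 1/√(1 - 0.603²) = 1.2535
L = L₀/γ = 576.6/1.2535 = 460.0 m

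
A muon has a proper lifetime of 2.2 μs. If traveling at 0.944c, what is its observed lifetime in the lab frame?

Proper lifetime τ₀ = 2.2 μs
γ = 1/√(1 - 0.944²) = 3.031
τ = γτ₀ = 3.031 × 2.2 μs = 6.668 μs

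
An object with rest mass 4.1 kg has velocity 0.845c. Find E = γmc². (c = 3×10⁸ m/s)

γ = 1/√(1 - 0.845²) = 1.870
mc² = 4.1 × (3×10⁸)² = 3.690×10¹⁷ J
E = γmc² = 1.870 × 3.690×10¹⁷ = 6.900×10¹⁷ J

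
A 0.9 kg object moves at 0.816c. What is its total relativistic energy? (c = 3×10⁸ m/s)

γ = 1/√(1 - 0.816²) = 1.730
mc² = 0.9 × (3×10⁸)² = 8.100×10¹⁶ J
E = γmc² = 1.730 × 8.100×10¹⁶ = 1.401×10¹⁷ J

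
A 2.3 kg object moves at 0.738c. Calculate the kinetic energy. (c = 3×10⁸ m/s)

γ = 1/√(1 - 0.738²) = 1.48192
γ - 1 = 0.48192
KE = (γ-1)mc² = 0.48192 × 2.3 × (3×10⁸)² = 9.976×10¹⁶ J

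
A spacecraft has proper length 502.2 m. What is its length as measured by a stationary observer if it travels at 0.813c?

Proper length L₀ = 502.2 m
γ = 1/√(1 - 0.813²) = 1.7174
L = L₀/γ = 502.2/1.7174 = 292.4 m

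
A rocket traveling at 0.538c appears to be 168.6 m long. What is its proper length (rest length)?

Contracted length L = 168.6 m
γ = 1/√(1 - 0.538²) = 1.186
L₀ = γL = 1.186 × 168.6 = 200.0 m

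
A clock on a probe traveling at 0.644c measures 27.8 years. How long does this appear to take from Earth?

Proper time Δt₀ = 27.8 years
γ = 1/√(1 - 0.644²) = 1.3071
Δt = γΔt₀ = 1.3071 × 27.8 = 36.34 years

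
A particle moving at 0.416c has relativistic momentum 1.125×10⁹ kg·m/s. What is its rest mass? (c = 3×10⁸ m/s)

γ = 1/√(1 - 0.416²) = 1.0997
v = 0.416 × 3×10⁸ = 1.248×10⁸ m/s
m = p/(γv) = 1.125×10⁹/(1.0997 × 1.248×10⁸) = 8.197 kg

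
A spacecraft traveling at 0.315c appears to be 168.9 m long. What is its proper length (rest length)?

Contracted length L = 168.9 m
γ = 1/√(1 - 0.315²) = 1.054
L₀ = γL = 1.054 × 168.9 = 178.0 m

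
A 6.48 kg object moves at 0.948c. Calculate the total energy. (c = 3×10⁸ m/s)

γ = 1/√(1 - 0.948²) = 3.142
mc² = 6.48 × (3×10⁸)² = 5.832×10¹⁷ J
E = γmc² = 3.142 × 5.832×10¹⁷ = 1.832×10¹⁸ J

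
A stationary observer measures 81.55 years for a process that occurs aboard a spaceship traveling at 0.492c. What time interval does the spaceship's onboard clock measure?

Dilated time Δt = 81.55 years
γ = 1/√(1 - 0.492²) = 1.1486
Δt₀ = Δt/γ = 81.55/1.1486 = 71.00 years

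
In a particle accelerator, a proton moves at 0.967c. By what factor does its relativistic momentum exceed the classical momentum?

p_rel = γmv, p_class = mv
Ratio = γ = 1/√(1 - 0.967²)
= 1/√(0.064911) = 3.925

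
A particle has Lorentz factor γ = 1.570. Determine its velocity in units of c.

From γ = 1/√(1 - v²/c²):
1/γ² = 1/1.570² = 0.4057
v²/c² = 1 - 0.4057 = 0.5943
v/c = √(0.5943) = 0.7709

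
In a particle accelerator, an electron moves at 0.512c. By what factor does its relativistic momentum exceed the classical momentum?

p_rel = γmv, p_class = mv
Ratio = γ = 1/√(1 - 0.512²)
= 1/√(0.737856) = 1.164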